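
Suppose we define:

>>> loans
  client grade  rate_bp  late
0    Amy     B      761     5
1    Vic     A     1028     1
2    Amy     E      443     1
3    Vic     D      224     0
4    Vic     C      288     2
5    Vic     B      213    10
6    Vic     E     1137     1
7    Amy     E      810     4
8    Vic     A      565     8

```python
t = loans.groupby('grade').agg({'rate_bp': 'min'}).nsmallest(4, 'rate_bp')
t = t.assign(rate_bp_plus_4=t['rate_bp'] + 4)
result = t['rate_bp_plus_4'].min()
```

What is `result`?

217

group by grade, min of rate_bp:
       rate_bp
grade         
A          565
B          213
C          288
D          224
E          443
take 4 rows with smallest rate_bp:
       rate_bp
grade         
B          213
D          224
C          288
E          443
add column rate_bp_plus_4 = t['rate_bp'] + 4:
       rate_bp  rate_bp_plus_4
grade                         
B          213             217
D          224             228
C          288             292
E          443             447
Finally, min of column 'rate_bp_plus_4' = 217.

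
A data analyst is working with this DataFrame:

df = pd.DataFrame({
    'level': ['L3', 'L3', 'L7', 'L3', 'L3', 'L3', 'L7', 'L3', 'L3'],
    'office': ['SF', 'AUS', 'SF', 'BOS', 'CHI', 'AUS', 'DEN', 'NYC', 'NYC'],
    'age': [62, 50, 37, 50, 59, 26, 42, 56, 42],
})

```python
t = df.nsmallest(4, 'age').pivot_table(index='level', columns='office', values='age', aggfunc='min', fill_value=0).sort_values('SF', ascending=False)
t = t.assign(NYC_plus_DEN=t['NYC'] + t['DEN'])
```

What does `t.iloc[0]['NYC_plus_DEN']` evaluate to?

take 4 rows with smallest age:
  level office  age
5    L3    AUS   26
2    L7     SF   37
6    L7    DEN   42
8    L3    NYC   42
pivot: rows=level, cols=office, min(age):
office  AUS  DEN  NYC  SF
level                    
L3       26    0   42   0
L7        0   42    0  37
sort by SF descending:
office  AUS  DEN  NYC  SF
level                    
L7        0   42    0  37
L3       26    0   42   0
add column NYC_plus_DEN = t['NYC'] + t['DEN']:
office  AUS  DEN  NYC  SF  NYC_plus_DEN
level                                  
L7        0   42    0  37            42
L3       26    0   42   0            42

42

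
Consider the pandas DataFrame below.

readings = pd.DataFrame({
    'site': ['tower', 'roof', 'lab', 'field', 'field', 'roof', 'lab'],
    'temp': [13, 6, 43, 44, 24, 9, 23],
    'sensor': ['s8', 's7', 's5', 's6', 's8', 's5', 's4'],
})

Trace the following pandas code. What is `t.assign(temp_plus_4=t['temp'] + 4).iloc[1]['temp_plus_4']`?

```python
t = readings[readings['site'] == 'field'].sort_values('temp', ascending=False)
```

filter rows where site == 'field':
    site  temp sensor
3  field    44     s6
4  field    24     s8
sort by temp descending:
    site  temp sensor
3  field    44     s6
4  field    24     s8
add column temp_plus_4 = t['temp'] + 4:
    site  temp sensor  temp_plus_4
3  field    44     s6           48
4  field    24     s8           28

28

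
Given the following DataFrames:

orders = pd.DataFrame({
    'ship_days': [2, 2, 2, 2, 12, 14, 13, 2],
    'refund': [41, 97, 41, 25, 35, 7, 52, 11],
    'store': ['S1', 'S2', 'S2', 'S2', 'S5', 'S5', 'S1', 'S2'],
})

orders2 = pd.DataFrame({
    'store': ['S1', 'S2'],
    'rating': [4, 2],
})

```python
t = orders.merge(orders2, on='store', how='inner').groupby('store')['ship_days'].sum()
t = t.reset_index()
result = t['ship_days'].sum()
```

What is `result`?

merge on 'store' (how='inner') → 6 rows:
   ship_days  refund store  rating
0          2      41    S1       4
1          2      97    S2       2
2          2      41    S2       2
3          2      25    S2       2
4         13      52    S1       4
5          2      11    S2       2
group by store, sum of ship_days:
store
S1    15
S2     8
Name: ship_days, dtype: int64
reset_index():
  store  ship_days
0    S1         15
1    S2          8
Then the sum of column 'ship_days': 23

23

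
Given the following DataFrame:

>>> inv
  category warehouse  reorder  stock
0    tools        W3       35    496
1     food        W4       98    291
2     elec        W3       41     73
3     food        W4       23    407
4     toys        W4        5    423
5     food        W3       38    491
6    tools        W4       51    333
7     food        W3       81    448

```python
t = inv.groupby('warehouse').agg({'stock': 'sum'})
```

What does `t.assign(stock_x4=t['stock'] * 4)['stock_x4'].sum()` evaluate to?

group by warehouse, sum of stock:
           stock
warehouse       
W3          1508
W4          1454
add column stock_x4 = t['stock'] * 4:
           stock  stock_x4
warehouse                 
W3          1508      6032
W4          1454      5816
Hence 11848.

11848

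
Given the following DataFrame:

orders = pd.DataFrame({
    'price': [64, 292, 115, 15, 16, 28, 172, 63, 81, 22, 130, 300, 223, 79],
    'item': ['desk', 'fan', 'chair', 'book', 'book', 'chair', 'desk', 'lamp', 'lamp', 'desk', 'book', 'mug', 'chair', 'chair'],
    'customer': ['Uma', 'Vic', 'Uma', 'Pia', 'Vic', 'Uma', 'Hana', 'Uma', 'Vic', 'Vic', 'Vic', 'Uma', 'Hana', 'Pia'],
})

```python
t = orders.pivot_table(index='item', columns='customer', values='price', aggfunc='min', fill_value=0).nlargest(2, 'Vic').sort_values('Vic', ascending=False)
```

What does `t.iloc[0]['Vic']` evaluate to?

pivot: rows=item, cols=customer, min(price):
customer  Hana  Pia  Uma  Vic
item                         
book         0   15    0   16
chair      223   79   28    0
desk       172    0   64   22
fan          0    0    0  292
lamp         0    0   63   81
mug          0    0  300    0
take 2 rows with largest Vic:
customer  Hana  Pia  Uma  Vic
item                         
fan          0    0    0  292
lamp         0    0   63   81
sort by Vic descending:
customer  Hana  Pia  Uma  Vic
item                         
fan          0    0    0  292
lamp         0    0   63   81

292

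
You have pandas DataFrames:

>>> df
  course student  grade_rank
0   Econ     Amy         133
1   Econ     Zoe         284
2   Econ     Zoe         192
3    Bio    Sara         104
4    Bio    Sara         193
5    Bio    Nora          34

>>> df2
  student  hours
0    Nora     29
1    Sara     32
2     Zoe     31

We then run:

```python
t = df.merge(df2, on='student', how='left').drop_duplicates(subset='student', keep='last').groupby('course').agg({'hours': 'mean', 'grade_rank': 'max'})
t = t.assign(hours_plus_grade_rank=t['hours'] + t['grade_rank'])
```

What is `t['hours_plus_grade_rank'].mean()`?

merge on 'student' (how='left') → 6 rows:
  course student  grade_rank  hours
0   Econ     Amy         133    NaN
1   Econ     Zoe         284   31.0
2   Econ     Zoe         192   31.0
3    Bio    Sara         104   32.0
4    Bio    Sara         193   32.0
5    Bio    Nora          34   29.0
drop duplicate student (keep=last):
  course student  grade_rank  hours
0   Econ     Amy         133    NaN
2   Econ     Zoe         192   31.0
4    Bio    Sara         193   32.0
5    Bio    Nora          34   29.0
group by course: mean(hours), max(grade_rank):
        hours  grade_rank
course                   
Bio      30.5         193
Econ     31.0         192
add column hours_plus_grade_rank = t['hours'] + t['grade_rank']:
        hours  grade_rank  hours_plus_grade_rank
course                                          
Bio      30.5         193                  223.5
Econ     31.0         192                  223.0
Finally, mean of column 'hours_plus_grade_rank' = 223.25.

223.25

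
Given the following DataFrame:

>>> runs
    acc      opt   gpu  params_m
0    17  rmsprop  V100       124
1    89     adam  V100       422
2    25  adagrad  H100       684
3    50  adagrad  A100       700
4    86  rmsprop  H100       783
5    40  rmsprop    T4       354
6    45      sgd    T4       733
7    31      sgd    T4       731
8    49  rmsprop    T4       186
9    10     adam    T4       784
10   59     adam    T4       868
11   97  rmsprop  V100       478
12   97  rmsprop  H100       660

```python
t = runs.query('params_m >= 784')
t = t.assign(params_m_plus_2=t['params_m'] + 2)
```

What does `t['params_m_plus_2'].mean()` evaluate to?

828.0

filter rows where params_m >= 784:
    acc   opt gpu  params_m
9    10  adam  T4       784
10   59  adam  T4       868
add column params_m_plus_2 = t['params_m'] + 2:
    acc   opt gpu  params_m  params_m_plus_2
9    10  adam  T4       784              786
10   59  adam  T4       868              870
The mean of column 'params_m_plus_2' is 828.0.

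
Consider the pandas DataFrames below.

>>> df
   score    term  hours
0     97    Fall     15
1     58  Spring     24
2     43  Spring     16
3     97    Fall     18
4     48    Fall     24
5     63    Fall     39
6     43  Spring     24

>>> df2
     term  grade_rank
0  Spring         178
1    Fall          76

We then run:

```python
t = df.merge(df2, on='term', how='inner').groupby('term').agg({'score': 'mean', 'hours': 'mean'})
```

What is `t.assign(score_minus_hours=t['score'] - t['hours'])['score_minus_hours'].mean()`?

39.4583333333

merge on 'term' (how='inner') → 7 rows:
   score    term  hours  grade_rank
0     97    Fall     15          76
1     58  Spring     24         178
2     43  Spring     16         178
3     97    Fall     18          76
4     48    Fall     24          76
5     63    Fall     39          76
6     43  Spring     24         178
group by term: mean(score), mean(hours):
        score      hours
term                    
Fall    76.25  24.000000
Spring  48.00  21.333333
add column score_minus_hours = t['score'] - t['hours']:
        score      hours  score_minus_hours
term                                       
Fall    76.25  24.000000          52.250000
Spring  48.00  21.333333          26.666667
Hence 39.4583333333.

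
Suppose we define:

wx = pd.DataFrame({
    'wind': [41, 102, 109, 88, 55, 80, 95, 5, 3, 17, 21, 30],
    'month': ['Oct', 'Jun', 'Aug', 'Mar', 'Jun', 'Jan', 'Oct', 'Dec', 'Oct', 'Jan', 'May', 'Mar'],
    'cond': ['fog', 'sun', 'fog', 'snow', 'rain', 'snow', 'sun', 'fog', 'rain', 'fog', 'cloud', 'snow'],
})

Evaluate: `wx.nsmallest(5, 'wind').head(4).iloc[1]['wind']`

5

take 5 rows with smallest wind:
    wind month   cond
8      3   Oct   rain
7      5   Dec    fog
9     17   Jan    fog
10    21   May  cloud
11    30   Mar   snow
take first 4 rows:
    wind month   cond
8      3   Oct   rain
7      5   Dec    fog
9     17   Jan    fog
10    21   May  cloud
Hence 5.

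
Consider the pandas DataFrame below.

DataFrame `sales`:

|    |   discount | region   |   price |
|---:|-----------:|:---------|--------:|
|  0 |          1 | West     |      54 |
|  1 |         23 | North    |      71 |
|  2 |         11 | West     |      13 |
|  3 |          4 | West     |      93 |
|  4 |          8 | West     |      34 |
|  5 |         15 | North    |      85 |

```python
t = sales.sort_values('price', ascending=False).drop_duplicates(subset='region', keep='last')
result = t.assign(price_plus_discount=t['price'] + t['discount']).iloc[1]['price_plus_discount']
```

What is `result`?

sort by price descending:
   discount region  price
3         4   West     93
5        15  North     85
1        23  North     71
0         1   West     54
4         8   West     34
2        11   West     13
drop duplicate region (keep=last):
   discount region  price
1        23  North     71
2        11   West     13
add column price_plus_discount = t['price'] + t['discount']:
   discount region  price  price_plus_discount
1        23  North     71                   94
2        11   West     13                   24

24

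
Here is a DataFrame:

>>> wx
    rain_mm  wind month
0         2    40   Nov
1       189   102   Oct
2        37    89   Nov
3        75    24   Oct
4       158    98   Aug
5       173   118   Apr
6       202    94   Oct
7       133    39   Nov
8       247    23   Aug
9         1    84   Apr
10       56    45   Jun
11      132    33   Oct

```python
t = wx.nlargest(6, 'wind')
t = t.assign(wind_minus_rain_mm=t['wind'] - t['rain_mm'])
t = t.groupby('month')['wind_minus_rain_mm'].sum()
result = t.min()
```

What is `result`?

take 6 rows with largest wind:
   rain_mm  wind month
5      173   118   Apr
1      189   102   Oct
4      158    98   Aug
6      202    94   Oct
2       37    89   Nov
9        1    84   Apr
add column wind_minus_rain_mm = t['wind'] - t['rain_mm']:
   rain_mm  wind month  wind_minus_rain_mm
5      173   118   Apr                 -55
1      189   102   Oct                 -87
4      158    98   Aug                 -60
6      202    94   Oct                -108
2       37    89   Nov                  52
9        1    84   Apr                  83
group by month, sum of wind_minus_rain_mm:
month
Apr     28
Aug    -60
Nov     52
Oct   -195
Name: wind_minus_rain_mm, dtype: int64
The min of the resulting series is -195.

-195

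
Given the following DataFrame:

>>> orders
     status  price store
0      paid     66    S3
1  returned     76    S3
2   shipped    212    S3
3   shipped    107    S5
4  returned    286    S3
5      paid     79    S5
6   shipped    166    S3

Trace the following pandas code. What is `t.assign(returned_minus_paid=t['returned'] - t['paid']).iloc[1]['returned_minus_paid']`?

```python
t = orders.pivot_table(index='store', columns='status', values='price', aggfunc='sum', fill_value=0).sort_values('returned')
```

296

pivot: rows=store, cols=status, sum(price):
status  paid  returned  shipped
store                          
S3        66       362      378
S5        79         0      107
sort by returned:
status  paid  returned  shipped
store                          
S5        79         0      107
S3        66       362      378
add column returned_minus_paid = t['returned'] - t['paid']:
status  paid  returned  shipped  returned_minus_paid
store                                               
S5        79         0      107                  -79
S3        66       362      378                  296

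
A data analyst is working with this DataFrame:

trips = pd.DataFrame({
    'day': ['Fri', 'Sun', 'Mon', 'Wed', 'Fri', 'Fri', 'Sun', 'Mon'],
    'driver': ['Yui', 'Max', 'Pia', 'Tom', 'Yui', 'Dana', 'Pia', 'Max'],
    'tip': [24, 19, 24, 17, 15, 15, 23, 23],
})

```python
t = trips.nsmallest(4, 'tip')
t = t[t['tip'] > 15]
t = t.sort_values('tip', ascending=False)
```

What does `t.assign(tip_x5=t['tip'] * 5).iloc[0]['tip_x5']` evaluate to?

95

take 4 rows with smallest tip:
   day driver  tip
4  Fri    Yui   15
5  Fri   Dana   15
3  Wed    Tom   17
1  Sun    Max   19
filter rows where tip > 15:
   day driver  tip
3  Wed    Tom   17
1  Sun    Max   19
sort by tip descending:
   day driver  tip
1  Sun    Max   19
3  Wed    Tom   17
add column tip_x5 = t['tip'] * 5:
   day driver  tip  tip_x5
1  Sun    Max   19      95
3  Wed    Tom   17      85
Then the value at position 0, column 'tip_x5': 95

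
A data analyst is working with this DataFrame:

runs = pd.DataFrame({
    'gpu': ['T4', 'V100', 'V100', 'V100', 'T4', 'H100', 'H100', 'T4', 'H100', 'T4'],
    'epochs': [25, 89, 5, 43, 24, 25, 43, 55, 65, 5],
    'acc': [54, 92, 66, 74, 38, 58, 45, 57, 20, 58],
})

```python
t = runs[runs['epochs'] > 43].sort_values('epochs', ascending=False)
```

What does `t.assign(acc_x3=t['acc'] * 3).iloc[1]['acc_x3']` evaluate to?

filter rows where epochs > 43:
    gpu  epochs  acc
1  V100      89   92
7    T4      55   57
8  H100      65   20
sort by epochs descending:
    gpu  epochs  acc
1  V100      89   92
8  H100      65   20
7    T4      55   57
add column acc_x3 = t['acc'] * 3:
    gpu  epochs  acc  acc_x3
1  V100      89   92     276
8  H100      65   20      60
7    T4      55   57     171
So iloc[1]['acc_x3'] = 60.

60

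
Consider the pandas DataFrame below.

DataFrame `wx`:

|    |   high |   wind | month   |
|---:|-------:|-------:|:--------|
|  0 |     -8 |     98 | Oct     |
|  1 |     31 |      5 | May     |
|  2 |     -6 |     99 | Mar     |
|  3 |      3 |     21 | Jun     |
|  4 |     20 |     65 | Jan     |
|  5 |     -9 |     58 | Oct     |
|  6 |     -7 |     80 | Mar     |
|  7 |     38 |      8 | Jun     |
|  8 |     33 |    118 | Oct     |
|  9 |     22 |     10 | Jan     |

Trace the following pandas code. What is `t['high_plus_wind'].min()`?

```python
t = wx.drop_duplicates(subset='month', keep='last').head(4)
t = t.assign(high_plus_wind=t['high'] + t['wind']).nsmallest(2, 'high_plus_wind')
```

drop duplicate month (keep=last):
   high  wind month
1    31     5   May
6    -7    80   Mar
7    38     8   Jun
8    33   118   Oct
9    22    10   Jan
take first 4 rows:
   high  wind month
1    31     5   May
6    -7    80   Mar
7    38     8   Jun
8    33   118   Oct
add column high_plus_wind = t['high'] + t['wind']:
   high  wind month  high_plus_wind
1    31     5   May              36
6    -7    80   Mar              73
7    38     8   Jun              46
8    33   118   Oct             151
take 2 rows with smallest high_plus_wind:
   high  wind month  high_plus_wind
1    31     5   May              36
7    38     8   Jun              46
The min of column 'high_plus_wind' is 36.

36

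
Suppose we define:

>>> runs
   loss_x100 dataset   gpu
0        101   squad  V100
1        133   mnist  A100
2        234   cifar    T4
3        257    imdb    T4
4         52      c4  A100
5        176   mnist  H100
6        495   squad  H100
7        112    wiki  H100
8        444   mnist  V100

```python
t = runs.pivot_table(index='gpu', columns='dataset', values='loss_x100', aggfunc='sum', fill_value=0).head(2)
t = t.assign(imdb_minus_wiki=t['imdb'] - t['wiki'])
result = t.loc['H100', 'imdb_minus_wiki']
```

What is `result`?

pivot: rows=gpu, cols=dataset, sum(loss_x100):
dataset  c4  cifar  imdb  mnist  squad  wiki
gpu                                         
A100     52      0     0    133      0     0
H100      0      0     0    176    495   112
T4        0    234   257      0      0     0
V100      0      0     0    444    101     0
take first 2 rows:
dataset  c4  cifar  imdb  mnist  squad  wiki
gpu                                         
A100     52      0     0    133      0     0
H100      0      0     0    176    495   112
add column imdb_minus_wiki = t['imdb'] - t['wiki']:
dataset  c4  cifar  imdb  mnist  squad  wiki  imdb_minus_wiki
gpu                                                          
A100     52      0     0    133      0     0                0
H100      0      0     0    176    495   112             -112
Taking the value at row 'H100', column 'imdb_minus_wiki' gives -112.

-112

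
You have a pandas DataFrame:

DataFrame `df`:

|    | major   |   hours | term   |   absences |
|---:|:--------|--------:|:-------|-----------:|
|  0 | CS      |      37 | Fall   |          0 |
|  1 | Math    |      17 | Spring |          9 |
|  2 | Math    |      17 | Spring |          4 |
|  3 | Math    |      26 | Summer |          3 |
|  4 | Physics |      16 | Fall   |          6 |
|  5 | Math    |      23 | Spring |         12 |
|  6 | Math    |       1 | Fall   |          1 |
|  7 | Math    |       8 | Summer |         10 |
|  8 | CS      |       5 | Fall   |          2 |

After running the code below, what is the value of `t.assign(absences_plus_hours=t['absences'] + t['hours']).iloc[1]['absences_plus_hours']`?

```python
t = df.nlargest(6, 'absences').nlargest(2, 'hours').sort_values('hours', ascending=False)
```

take 6 rows with largest absences:
     major  hours    term  absences
5     Math     23  Spring        12
7     Math      8  Summer        10
1     Math     17  Spring         9
4  Physics     16    Fall         6
2     Math     17  Spring         4
3     Math     26  Summer         3
take 2 rows with largest hours:
  major  hours    term  absences
3  Math     26  Summer         3
5  Math     23  Spring        12
sort by hours descending:
  major  hours    term  absences
3  Math     26  Summer         3
5  Math     23  Spring        12
add column absences_plus_hours = t['absences'] + t['hours']:
  major  hours    term  absences  absences_plus_hours
3  Math     26  Summer         3                   29
5  Math     23  Spring        12                   35
So iloc[1]['absences_plus_hours'] = 35.

35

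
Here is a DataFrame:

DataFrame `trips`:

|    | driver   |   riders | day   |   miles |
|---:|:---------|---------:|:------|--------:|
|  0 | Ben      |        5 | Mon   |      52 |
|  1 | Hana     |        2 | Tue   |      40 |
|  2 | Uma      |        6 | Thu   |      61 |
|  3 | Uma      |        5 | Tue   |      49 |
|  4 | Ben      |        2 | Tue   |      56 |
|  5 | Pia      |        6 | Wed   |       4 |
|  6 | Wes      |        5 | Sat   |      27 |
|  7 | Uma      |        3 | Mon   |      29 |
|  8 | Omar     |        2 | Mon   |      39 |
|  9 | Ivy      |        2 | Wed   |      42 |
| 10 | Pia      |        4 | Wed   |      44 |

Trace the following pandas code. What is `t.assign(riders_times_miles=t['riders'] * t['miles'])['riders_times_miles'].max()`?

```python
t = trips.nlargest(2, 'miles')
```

take 2 rows with largest miles:
  driver  riders  day  miles
2    Uma       6  Thu     61
4    Ben       2  Tue     56
add column riders_times_miles = t['riders'] * t['miles']:
  driver  riders  day  miles  riders_times_miles
2    Uma       6  Thu     61                 366
4    Ben       2  Tue     56                 112
Reading off the max of column 'riders_times_miles', we get 366.

366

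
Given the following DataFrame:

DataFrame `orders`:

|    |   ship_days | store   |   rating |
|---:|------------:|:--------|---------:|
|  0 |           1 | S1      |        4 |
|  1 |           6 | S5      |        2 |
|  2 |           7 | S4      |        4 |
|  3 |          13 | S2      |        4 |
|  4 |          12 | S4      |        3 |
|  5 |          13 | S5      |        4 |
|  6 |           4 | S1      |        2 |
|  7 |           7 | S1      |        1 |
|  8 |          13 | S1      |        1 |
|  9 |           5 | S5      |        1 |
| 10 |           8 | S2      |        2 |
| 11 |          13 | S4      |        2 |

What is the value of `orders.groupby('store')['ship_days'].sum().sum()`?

group by store, sum of ship_days:
store
S1    25
S2    21
S4    32
S5    24
Name: ship_days, dtype: int64
Finally, sum of the resulting series = 102.

102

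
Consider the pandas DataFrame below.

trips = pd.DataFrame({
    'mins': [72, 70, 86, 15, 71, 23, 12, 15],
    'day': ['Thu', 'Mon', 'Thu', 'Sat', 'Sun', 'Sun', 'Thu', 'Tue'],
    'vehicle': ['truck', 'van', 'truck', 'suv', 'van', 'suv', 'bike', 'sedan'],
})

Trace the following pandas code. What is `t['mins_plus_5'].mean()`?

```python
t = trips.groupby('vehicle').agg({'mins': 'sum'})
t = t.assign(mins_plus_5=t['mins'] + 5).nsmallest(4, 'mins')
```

group by vehicle, sum of mins:
         mins
vehicle      
bike       12
sedan      15
suv        38
truck     158
van       141
add column mins_plus_5 = t['mins'] + 5:
         mins  mins_plus_5
vehicle                   
bike       12           17
sedan      15           20
suv        38           43
truck     158          163
van       141          146
take 4 rows with smallest mins:
         mins  mins_plus_5
vehicle                   
bike       12           17
sedan      15           20
suv        38           43
van       141          146

56.5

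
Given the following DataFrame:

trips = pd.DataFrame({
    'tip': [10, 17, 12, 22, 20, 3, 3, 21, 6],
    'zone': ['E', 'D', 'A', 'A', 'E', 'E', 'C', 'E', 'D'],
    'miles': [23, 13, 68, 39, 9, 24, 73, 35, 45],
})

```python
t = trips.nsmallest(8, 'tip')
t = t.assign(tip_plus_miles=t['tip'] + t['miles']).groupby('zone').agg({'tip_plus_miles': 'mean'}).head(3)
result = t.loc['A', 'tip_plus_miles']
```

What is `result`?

80.0

take 8 rows with smallest tip:
   tip zone  miles
5    3    E     24
6    3    C     73
8    6    D     45
0   10    E     23
2   12    A     68
1   17    D     13
4   20    E      9
7   21    E     35
add column tip_plus_miles = t['tip'] + t['miles']:
   tip zone  miles  tip_plus_miles
5    3    E     24              27
6    3    C     73              76
8    6    D     45              51
0   10    E     23              33
2   12    A     68              80
1   17    D     13              30
4   20    E      9              29
7   21    E     35              56
group by zone, mean of tip_plus_miles:
      tip_plus_miles
zone                
A              80.00
C              76.00
D              40.50
E              36.25
take first 3 rows:
      tip_plus_miles
zone                
A               80.0
C               76.0
D               40.5
Finally, value at row 'A', column 'tip_plus_miles' = 80.0.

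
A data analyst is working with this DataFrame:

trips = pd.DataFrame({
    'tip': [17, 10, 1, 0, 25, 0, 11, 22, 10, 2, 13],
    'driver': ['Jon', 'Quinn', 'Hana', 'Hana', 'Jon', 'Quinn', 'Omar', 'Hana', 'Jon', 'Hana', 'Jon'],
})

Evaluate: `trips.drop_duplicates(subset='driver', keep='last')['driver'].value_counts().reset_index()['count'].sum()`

drop duplicate driver (keep=last):
    tip driver
5     0  Quinn
6    11   Omar
9     2   Hana
10   13    Jon
value_counts of driver:
driver
Quinn    1
Omar     1
Hana     1
Jon      1
Name: count, dtype: int64
reset_index():
  driver  count
0  Quinn      1
1   Omar      1
2   Hana      1
3    Jon      1
Finally, sum of column 'count' = 4.

4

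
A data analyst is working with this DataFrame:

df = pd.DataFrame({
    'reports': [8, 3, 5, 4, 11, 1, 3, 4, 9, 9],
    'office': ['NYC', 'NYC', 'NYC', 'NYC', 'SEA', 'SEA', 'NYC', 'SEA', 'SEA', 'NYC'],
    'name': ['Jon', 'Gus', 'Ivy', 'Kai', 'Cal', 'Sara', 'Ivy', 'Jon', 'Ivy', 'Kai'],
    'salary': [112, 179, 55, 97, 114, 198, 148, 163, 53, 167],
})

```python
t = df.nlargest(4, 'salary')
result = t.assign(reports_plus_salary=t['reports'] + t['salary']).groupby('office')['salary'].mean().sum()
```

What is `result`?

take 4 rows with largest salary:
   reports office  name  salary
5        1    SEA  Sara     198
1        3    NYC   Gus     179
9        9    NYC   Kai     167
7        4    SEA   Jon     163
add column reports_plus_salary = t['reports'] + t['salary']:
   reports office  name  salary  reports_plus_salary
5        1    SEA  Sara     198                  199
1        3    NYC   Gus     179                  182
9        9    NYC   Kai     167                  176
7        4    SEA   Jon     163                  167
group by office, mean of salary:
office
NYC    173.0
SEA    180.5
Name: salary, dtype: float64
Then the sum of the resulting series: 353.5

353.5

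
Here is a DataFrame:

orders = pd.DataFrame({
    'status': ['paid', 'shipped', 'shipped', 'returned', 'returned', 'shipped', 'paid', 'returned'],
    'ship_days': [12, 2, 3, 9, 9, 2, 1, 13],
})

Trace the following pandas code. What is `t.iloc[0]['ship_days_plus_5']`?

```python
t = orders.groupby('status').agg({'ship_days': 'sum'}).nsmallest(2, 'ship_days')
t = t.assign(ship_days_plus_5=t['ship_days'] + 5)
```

12

group by status, sum of ship_days:
          ship_days
status             
paid             13
returned         31
shipped           7
take 2 rows with smallest ship_days:
         ship_days
status            
shipped          7
paid            13
add column ship_days_plus_5 = t['ship_days'] + 5:
         ship_days  ship_days_plus_5
status                              
shipped          7                12
paid            13                18
Then the value at position 0, column 'ship_days_plus_5': 12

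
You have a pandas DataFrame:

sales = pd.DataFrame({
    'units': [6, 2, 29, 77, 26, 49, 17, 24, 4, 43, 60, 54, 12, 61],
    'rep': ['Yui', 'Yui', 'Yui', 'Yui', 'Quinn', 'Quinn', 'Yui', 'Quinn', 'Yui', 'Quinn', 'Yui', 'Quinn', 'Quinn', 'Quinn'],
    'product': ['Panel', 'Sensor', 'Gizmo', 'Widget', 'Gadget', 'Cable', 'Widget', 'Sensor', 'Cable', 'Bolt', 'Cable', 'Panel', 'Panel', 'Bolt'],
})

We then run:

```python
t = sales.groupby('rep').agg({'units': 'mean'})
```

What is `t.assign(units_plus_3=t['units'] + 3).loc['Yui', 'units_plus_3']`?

30.8571428571

group by rep, mean of units:
           units
rep             
Quinn  38.428571
Yui    27.857143
add column units_plus_3 = t['units'] + 3:
           units  units_plus_3
rep                           
Quinn  38.428571     41.428571
Yui    27.857143     30.857143
Taking the value at row 'Yui', column 'units_plus_3' gives 30.8571428571.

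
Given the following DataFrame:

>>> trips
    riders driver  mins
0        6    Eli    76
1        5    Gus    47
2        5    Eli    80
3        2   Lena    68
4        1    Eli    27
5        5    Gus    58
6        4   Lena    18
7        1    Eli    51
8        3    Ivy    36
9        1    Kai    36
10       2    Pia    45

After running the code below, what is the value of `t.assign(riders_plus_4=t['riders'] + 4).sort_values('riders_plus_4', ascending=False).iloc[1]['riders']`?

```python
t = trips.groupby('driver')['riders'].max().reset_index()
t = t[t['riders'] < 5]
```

3

group by driver, max of riders:
driver
Eli     6
Gus     5
Ivy     3
Kai     1
Lena    4
Pia     2
Name: riders, dtype: int64
reset_index():
  driver  riders
0    Eli       6
1    Gus       5
2    Ivy       3
3    Kai       1
4   Lena       4
5    Pia       2
filter rows where riders < 5:
  driver  riders
2    Ivy       3
3    Kai       1
4   Lena       4
5    Pia       2
add column riders_plus_4 = t['riders'] + 4:
  driver  riders  riders_plus_4
2    Ivy       3              7
3    Kai       1              5
4   Lena       4              8
5    Pia       2              6
sort by riders_plus_4 descending:
  driver  riders  riders_plus_4
4   Lena       4              8
2    Ivy       3              7
5    Pia       2              6
3    Kai       1              5
Taking the value at position 1, column 'riders' gives 3.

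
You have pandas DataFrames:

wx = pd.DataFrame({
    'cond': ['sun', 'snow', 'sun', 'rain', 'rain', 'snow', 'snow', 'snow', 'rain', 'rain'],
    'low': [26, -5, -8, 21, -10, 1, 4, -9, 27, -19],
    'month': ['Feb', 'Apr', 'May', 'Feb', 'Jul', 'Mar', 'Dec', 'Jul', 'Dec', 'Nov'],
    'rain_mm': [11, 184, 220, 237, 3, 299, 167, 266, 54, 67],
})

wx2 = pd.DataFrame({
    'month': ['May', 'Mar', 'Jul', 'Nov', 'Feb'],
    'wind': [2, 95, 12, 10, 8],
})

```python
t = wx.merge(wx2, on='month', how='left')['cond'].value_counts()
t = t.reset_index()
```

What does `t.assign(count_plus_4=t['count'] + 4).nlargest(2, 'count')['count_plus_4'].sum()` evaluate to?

merge on 'month' (how='left') → 10 rows:
   cond  low month  rain_mm  wind
0   sun   26   Feb       11   8.0
1  snow   -5   Apr      184   NaN
2   sun   -8   May      220   2.0
3  rain   21   Feb      237   8.0
4  rain  -10   Jul        3  12.0
5  snow    1   Mar      299  95.0
6  snow    4   Dec      167   NaN
7  snow   -9   Jul      266  12.0
8  rain   27   Dec       54   NaN
9  rain  -19   Nov       67  10.0
value_counts of cond:
cond
snow    4
rain    4
sun     2
Name: count, dtype: int64
reset_index():
   cond  count
0  snow      4
1  rain      4
2   sun      2
add column count_plus_4 = t['count'] + 4:
   cond  count  count_plus_4
0  snow      4             8
1  rain      4             8
2   sun      2             6
take 2 rows with largest count:
   cond  count  count_plus_4
0  snow      4             8
1  rain      4             8
Hence 16.

16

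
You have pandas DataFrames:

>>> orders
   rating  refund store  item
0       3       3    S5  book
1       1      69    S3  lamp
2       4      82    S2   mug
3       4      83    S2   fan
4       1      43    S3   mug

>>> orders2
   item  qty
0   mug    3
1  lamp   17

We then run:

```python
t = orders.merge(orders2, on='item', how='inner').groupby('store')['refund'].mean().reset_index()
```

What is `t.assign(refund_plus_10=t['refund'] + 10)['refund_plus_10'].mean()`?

79.0

merge on 'item' (how='inner') → 3 rows:
   rating  refund store  item  qty
0       1      69    S3  lamp   17
1       4      82    S2   mug    3
2       1      43    S3   mug    3
group by store, mean of refund:
store
S2    82.0
S3    56.0
Name: refund, dtype: float64
reset_index():
  store  refund
0    S2    82.0
1    S3    56.0
add column refund_plus_10 = t['refund'] + 10:
  store  refund  refund_plus_10
0    S2    82.0            92.0
1    S3    56.0            66.0
Hence 79.0.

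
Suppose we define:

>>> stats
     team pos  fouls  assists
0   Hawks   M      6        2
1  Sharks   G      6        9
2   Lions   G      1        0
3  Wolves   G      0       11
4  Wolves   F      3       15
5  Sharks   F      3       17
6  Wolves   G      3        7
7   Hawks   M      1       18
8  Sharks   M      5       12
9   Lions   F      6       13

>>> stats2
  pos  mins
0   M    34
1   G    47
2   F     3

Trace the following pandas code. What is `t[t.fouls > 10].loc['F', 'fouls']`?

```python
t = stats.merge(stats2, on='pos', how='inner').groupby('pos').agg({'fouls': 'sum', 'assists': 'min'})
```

12

merge on 'pos' (how='inner') → 10 rows:
     team pos  fouls  assists  mins
0   Hawks   M      6        2    34
1  Sharks   G      6        9    47
2   Lions   G      1        0    47
3  Wolves   G      0       11    47
4  Wolves   F      3       15     3
5  Sharks   F      3       17     3
6  Wolves   G      3        7    47
7   Hawks   M      1       18    34
8  Sharks   M      5       12    34
9   Lions   F      6       13     3
group by pos: sum(fouls), min(assists):
     fouls  assists
pos                
F       12       13
G       10        0
M       12        2
filter rows where fouls > 10:
     fouls  assists
pos                
F       12       13
M       12        2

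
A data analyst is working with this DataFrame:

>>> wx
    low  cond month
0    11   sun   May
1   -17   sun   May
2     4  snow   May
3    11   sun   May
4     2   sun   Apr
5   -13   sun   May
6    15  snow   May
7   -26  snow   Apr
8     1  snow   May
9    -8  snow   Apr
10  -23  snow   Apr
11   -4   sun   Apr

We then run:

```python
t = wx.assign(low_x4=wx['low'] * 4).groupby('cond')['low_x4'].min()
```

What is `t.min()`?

add column low_x4 = wx['low'] * 4:
    low  cond month  low_x4
0    11   sun   May      44
1   -17   sun   May     -68
2     4  snow   May      16
3    11   sun   May      44
4     2   sun   Apr       8
5   -13   sun   May     -52
6    15  snow   May      60
7   -26  snow   Apr    -104
8     1  snow   May       4
9    -8  snow   Apr     -32
10  -23  snow   Apr     -92
11   -4   sun   Apr     -16
group by cond, min of low_x4:
cond
snow   -104
sun     -68
Name: low_x4, dtype: int64
Hence -104.

-104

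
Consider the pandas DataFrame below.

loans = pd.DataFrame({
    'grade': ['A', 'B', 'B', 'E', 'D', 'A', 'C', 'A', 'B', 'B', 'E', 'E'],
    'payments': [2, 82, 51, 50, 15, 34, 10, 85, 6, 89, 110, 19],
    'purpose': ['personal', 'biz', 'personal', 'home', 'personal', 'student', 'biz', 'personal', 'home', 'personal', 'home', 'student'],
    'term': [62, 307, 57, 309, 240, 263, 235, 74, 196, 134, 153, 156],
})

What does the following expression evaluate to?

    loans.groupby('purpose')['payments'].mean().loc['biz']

46.0

group by purpose, mean of payments:
purpose
biz         46.000000
home        55.333333
personal    48.400000
student     26.500000
Name: payments, dtype: float64
Then the value at index 'biz': 46.0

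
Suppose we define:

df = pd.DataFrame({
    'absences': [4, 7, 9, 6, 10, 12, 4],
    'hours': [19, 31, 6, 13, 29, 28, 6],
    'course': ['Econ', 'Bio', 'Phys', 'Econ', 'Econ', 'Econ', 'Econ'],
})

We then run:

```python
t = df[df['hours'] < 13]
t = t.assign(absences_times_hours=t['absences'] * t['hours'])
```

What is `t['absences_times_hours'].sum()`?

filter rows where hours < 13:
   absences  hours course
2         9      6   Phys
6         4      6   Econ
add column absences_times_hours = t['absences'] * t['hours']:
   absences  hours course  absences_times_hours
2         9      6   Phys                    54
6         4      6   Econ                    24
Hence 78.

78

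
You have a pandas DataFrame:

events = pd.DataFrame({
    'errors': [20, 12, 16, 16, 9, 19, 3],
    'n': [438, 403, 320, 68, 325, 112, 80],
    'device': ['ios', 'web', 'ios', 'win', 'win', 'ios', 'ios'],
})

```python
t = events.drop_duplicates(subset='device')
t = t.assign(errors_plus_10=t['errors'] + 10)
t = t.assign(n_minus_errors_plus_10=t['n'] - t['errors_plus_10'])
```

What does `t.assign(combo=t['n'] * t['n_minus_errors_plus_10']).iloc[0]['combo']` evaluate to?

178704

drop duplicate device (keep=first):
   errors    n device
0      20  438    ios
1      12  403    web
3      16   68    win
add column errors_plus_10 = t['errors'] + 10:
   errors    n device  errors_plus_10
0      20  438    ios              30
1      12  403    web              22
3      16   68    win              26
add column n_minus_errors_plus_10 = t['n'] - t['errors_plus_10']:
   errors    n device  errors_plus_10  n_minus_errors_plus_10
0      20  438    ios              30                     408
1      12  403    web              22                     381
3      16   68    win              26                      42
add column combo = t['n'] * t['n_minus_errors_plus_10']:
   errors    n device  errors_plus_10  n_minus_errors_plus_10   combo
0      20  438    ios              30                     408  178704
1      12  403    web              22                     381  153543
3      16   68    win              26                      42    2856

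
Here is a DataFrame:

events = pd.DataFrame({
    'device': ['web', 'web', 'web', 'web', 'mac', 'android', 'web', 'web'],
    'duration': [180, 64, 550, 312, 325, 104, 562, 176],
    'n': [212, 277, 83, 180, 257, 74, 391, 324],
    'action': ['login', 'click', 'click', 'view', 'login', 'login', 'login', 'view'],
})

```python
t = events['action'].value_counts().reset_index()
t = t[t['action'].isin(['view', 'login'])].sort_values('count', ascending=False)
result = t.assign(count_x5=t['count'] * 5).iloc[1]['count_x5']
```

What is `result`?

10

value_counts of action:
action
login    4
click    2
view     2
Name: count, dtype: int64
reset_index():
  action  count
0  login      4
1  click      2
2   view      2
filter rows where action in ['view', 'login']:
  action  count
0  login      4
2   view      2
sort by count descending:
  action  count
0  login      4
2   view      2
add column count_x5 = t['count'] * 5:
  action  count  count_x5
0  login      4        20
2   view      2        10
The value at position 1, column 'count_x5' is 10.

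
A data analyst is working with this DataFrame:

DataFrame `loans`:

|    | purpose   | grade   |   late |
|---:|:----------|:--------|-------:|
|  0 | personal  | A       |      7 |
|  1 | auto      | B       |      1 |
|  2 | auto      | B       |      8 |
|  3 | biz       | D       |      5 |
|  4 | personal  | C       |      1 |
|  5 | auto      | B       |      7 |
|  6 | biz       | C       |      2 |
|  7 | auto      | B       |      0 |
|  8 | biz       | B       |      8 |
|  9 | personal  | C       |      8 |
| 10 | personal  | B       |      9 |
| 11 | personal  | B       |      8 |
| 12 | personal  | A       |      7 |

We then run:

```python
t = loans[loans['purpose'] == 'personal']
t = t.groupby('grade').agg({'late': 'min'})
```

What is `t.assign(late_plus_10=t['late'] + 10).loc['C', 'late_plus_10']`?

11

filter rows where purpose == 'personal':
     purpose grade  late
0   personal     A     7
4   personal     C     1
9   personal     C     8
10  personal     B     9
11  personal     B     8
12  personal     A     7
group by grade, min of late:
       late
grade      
A         7
B         8
C         1
add column late_plus_10 = t['late'] + 10:
       late  late_plus_10
grade                    
A         7            17
B         8            18
C         1            11
Hence 11.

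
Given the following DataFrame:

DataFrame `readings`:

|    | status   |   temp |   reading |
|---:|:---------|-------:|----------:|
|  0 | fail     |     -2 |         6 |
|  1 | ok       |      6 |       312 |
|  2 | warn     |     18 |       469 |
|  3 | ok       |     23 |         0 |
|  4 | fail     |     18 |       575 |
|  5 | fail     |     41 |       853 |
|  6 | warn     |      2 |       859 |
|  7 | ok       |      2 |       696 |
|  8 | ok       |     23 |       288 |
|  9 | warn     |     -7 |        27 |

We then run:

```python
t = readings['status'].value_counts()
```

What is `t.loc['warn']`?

value_counts of status:
status
ok      4
fail    3
warn    3
Name: count, dtype: int64
Hence 3.

3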